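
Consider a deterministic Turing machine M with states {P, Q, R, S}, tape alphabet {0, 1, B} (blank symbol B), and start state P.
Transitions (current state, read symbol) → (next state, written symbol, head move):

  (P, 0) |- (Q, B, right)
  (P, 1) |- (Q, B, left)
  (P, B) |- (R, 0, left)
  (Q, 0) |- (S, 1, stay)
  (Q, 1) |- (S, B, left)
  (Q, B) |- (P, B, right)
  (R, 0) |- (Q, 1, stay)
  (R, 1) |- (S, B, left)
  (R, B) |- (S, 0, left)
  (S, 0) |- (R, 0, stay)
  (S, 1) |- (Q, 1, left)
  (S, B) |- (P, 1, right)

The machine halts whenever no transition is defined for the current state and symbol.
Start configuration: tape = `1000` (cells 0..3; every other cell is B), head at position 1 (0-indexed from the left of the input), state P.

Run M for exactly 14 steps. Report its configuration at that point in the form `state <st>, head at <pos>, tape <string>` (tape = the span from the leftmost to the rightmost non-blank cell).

state S, head at -2, tape 00000

P | BB1[0]00   read 0 → write B, move right, go to Q
Q | BB1B[0]0   read 0 → write 1, move stay, go to S
S | BB1B[1]0   read 1 → write 1, move left, go to Q
Q | BB1[B]10   read B → write B, move right, go to P
P | BB1B[1]0   read 1 → write B, move left, go to Q
Q | BB1[B]B0   read B → write B, move right, go to P
P | BB1B[B]0   read B → write 0, move left, go to R
R | BB1[B]00   read B → write 0, move left, go to S
S | BB[1]000   read 1 → write 1, move left, go to Q
Q | B[B]1000   read B → write B, move right, go to P
P | BB[1]000   read 1 → write B, move left, go to Q
Q | B[B]B000   read B → write B, move right, go to P
P | BB[B]000   read B → write 0, move left, go to R
R | B[B]0000   read B → write 0, move left, go to S
S | [B]00000
After 14 steps: state S, head at -2, tape 00000.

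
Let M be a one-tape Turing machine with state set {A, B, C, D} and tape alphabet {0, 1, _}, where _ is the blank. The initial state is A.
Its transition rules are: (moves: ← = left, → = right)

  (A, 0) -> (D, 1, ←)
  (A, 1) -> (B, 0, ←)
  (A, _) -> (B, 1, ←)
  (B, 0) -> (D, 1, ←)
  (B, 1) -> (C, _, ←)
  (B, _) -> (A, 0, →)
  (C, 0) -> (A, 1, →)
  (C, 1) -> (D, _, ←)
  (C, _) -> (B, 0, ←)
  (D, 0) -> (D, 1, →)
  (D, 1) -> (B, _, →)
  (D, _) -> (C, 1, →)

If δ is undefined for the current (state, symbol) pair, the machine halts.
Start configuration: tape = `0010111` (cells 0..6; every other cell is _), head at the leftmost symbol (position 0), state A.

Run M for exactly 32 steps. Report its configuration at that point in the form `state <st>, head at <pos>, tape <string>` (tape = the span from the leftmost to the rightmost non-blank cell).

state=A head=0 tape=____[0]010111   (A,0)→(D,1,←)
state=D head=-1 tape=___[_]1010111   (D,_)→(C,1,→)
state=C head=0 tape=___1[1]010111   (C,1)→(D,_,←)
state=D head=-1 tape=___[1]_010111   (D,1)→(B,_,→)
state=B head=0 tape=____[_]010111   (B,_)→(A,0,→)
state=A head=1 tape=____0[0]10111   (A,0)→(D,1,←)
state=D head=0 tape=____[0]110111   (D,0)→(D,1,→)
state=D head=1 tape=____1[1]10111   (D,1)→(B,_,→)
state=B head=2 tape=____1_[1]0111   (B,1)→(C,_,←)
state=C head=1 tape=____1[_]_0111   (C,_)→(B,0,←)
state=B head=0 tape=____[1]0_0111   (B,1)→(C,_,←)
state=C head=-1 tape=___[_]_0_0111   (C,_)→(B,0,←)
state=B head=-2 tape=__[_]0_0_0111   (B,_)→(A,0,→)
state=A head=-1 tape=__0[0]_0_0111   (A,0)→(D,1,←)
state=D head=-2 tape=__[0]1_0_0111   (D,0)→(D,1,→)
state=D head=-1 tape=__1[1]_0_0111   (D,1)→(B,_,→)
state=B head=0 tape=__1_[_]0_0111   (B,_)→(A,0,→)
state=A head=1 tape=__1_0[0]_0111   (A,0)→(D,1,←)
state=D head=0 tape=__1_[0]1_0111   (D,0)→(D,1,→)
state=D head=1 tape=__1_1[1]_0111   (D,1)→(B,_,→)
state=B head=2 tape=__1_1_[_]0111   (B,_)→(A,0,→)
state=A head=3 tape=__1_1_0[0]111   (A,0)→(D,1,←)
state=D head=2 tape=__1_1_[0]1111   (D,0)→(D,1,→)
state=D head=3 tape=__1_1_1[1]111   (D,1)→(B,_,→)
state=B head=4 tape=__1_1_1_[1]11   (B,1)→(C,_,←)
state=C head=3 tape=__1_1_1[_]_11   (C,_)→(B,0,←)
state=B head=2 tape=__1_1_[1]0_11   (B,1)→(C,_,←)
state=C head=1 tape=__1_1[_]_0_11   (C,_)→(B,0,←)
state=B head=0 tape=__1_[1]0_0_11   (B,1)→(C,_,←)
state=C head=-1 tape=__1[_]_0_0_11   (C,_)→(B,0,←)
state=B head=-2 tape=__[1]0_0_0_11   (B,1)→(C,_,←)
state=C head=-3 tape=_[_]_0_0_0_11   (C,_)→(B,0,←)
state=B head=-4 tape=[_]0_0_0_0_11
After 32 steps: state B, head at -4, tape 0_0_0_0_11.

state B, head at -4, tape 0_0_0_0_11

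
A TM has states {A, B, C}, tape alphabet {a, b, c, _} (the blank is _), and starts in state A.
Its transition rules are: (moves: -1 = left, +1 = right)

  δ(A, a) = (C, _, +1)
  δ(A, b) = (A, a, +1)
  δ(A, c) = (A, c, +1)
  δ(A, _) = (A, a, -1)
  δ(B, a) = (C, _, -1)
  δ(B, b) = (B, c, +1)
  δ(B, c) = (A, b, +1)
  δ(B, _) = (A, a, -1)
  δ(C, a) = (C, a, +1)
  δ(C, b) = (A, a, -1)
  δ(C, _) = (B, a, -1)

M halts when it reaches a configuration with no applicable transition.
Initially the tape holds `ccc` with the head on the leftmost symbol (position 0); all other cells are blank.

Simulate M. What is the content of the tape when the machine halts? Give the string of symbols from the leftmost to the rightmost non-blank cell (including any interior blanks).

cc_a_aa

A | [c]cc____   read c → write c, move +1, go to A
A | c[c]c____   read c → write c, move +1, go to A
A | cc[c]____   read c → write c, move +1, go to A
A | ccc[_]___   read _ → write a, move -1, go to A
A | cc[c]a___   read c → write c, move +1, go to A
A | ccc[a]___   read a → write _, move +1, go to C
C | ccc_[_]__   read _ → write a, move -1, go to B
B | ccc[_]a__   read _ → write a, move -1, go to A
A | cc[c]aa__   read c → write c, move +1, go to A
A | ccc[a]a__   read a → write _, move +1, go to C
C | ccc_[a]__   read a → write a, move +1, go to C
C | ccc_a[_]_   read _ → write a, move -1, go to B
B | ccc_[a]a_   read a → write _, move -1, go to C
C | ccc[_]_a_   read _ → write a, move -1, go to B
B | cc[c]a_a_   read c → write b, move +1, go to A
A | ccb[a]_a_   read a → write _, move +1, go to C
C | ccb_[_]a_   read _ → write a, move -1, go to B
B | ccb[_]aa_   read _ → write a, move -1, go to A
A | cc[b]aaa_   read b → write a, move +1, go to A
A | cca[a]aa_   read a → write _, move +1, go to C
C | cca_[a]a_   read a → write a, move +1, go to C
C | cca_a[a]_   read a → write a, move +1, go to C
C | cca_aa[_]   read _ → write a, move -1, go to B
B | cca_a[a]a   read a → write _, move -1, go to C
C | cca_[a]_a   read a → write a, move +1, go to C
C | cca_a[_]a   read _ → write a, move -1, go to B
B | cca_[a]aa   read a → write _, move -1, go to C
C | cca[_]_aa   read _ → write a, move -1, go to B
B | cc[a]a_aa   read a → write _, move -1, go to C
C | c[c]_a_aa
The non-blank tape span at halt is cc_a_aa.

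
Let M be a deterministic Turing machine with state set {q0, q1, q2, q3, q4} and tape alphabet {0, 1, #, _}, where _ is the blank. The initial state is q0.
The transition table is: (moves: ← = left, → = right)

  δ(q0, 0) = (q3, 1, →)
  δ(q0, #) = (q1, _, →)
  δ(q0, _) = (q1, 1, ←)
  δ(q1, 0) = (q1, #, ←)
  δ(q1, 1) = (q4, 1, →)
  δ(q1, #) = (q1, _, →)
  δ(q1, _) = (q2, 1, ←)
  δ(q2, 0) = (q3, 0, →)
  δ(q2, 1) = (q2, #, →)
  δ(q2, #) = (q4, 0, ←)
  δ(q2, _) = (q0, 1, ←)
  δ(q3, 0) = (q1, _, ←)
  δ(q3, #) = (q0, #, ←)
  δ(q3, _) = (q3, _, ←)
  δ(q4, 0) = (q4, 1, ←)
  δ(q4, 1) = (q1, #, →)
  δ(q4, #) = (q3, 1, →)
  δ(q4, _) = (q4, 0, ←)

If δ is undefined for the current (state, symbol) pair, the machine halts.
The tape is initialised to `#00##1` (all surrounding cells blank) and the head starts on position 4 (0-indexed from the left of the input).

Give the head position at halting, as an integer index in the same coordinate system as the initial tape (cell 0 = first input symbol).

state=q0 head=4 tape=#00#[#]1__   (q0,#)→(q1,_,→)
state=q1 head=5 tape=#00#_[1]__   (q1,1)→(q4,1,→)
state=q4 head=6 tape=#00#_1[_]_   (q4,_)→(q4,0,←)
state=q4 head=5 tape=#00#_[1]0_   (q4,1)→(q1,#,→)
state=q1 head=6 tape=#00#_#[0]_   (q1,0)→(q1,#,←)
state=q1 head=5 tape=#00#_[#]#_   (q1,#)→(q1,_,→)
state=q1 head=6 tape=#00#__[#]_   (q1,#)→(q1,_,→)
state=q1 head=7 tape=#00#___[_]   (q1,_)→(q2,1,←)
state=q2 head=6 tape=#00#__[_]1   (q2,_)→(q0,1,←)
state=q0 head=5 tape=#00#_[_]11   (q0,_)→(q1,1,←)
state=q1 head=4 tape=#00#[_]111   (q1,_)→(q2,1,←)
state=q2 head=3 tape=#00[#]1111   (q2,#)→(q4,0,←)
state=q4 head=2 tape=#0[0]01111   (q4,0)→(q4,1,←)
state=q4 head=1 tape=#[0]101111   (q4,0)→(q4,1,←)
state=q4 head=0 tape=[#]1101111   (q4,#)→(q3,1,→)
state=q3 head=1 tape=1[1]101111
At halt the head is at cell 1.

1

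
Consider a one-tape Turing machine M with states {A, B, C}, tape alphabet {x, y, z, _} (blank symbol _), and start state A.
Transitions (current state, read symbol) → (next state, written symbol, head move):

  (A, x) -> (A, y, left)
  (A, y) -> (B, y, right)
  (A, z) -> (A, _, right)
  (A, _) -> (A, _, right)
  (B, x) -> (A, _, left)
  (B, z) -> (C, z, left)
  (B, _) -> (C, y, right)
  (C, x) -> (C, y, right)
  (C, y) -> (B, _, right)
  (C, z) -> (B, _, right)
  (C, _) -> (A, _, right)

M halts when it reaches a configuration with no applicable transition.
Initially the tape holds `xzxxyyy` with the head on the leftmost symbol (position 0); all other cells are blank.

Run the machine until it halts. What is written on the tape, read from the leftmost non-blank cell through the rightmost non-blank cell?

A | _[x]zxxyyy   read x → write y, move left, go to A
A | [_]yzxxyyy   read _ → write _, move right, go to A
A | _[y]zxxyyy   read y → write y, move right, go to B
B | _y[z]xxyyy   read z → write z, move left, go to C
C | _[y]zxxyyy   read y → write _, move right, go to B
B | __[z]xxyyy   read z → write z, move left, go to C
C | _[_]zxxyyy   read _ → write _, move right, go to A
A | __[z]xxyyy   read z → write _, move right, go to A
A | ___[x]xyyy   read x → write y, move left, go to A
A | __[_]yxyyy   read _ → write _, move right, go to A
A | ___[y]xyyy   read y → write y, move right, go to B
B | ___y[x]yyy   read x → write _, move left, go to A
A | ___[y]_yyy   read y → write y, move right, go to B
B | ___y[_]yyy   read _ → write y, move right, go to C
C | ___yy[y]yy   read y → write _, move right, go to B
B | ___yy_[y]y
The non-blank tape span at halt is yy_yy.

yy_yy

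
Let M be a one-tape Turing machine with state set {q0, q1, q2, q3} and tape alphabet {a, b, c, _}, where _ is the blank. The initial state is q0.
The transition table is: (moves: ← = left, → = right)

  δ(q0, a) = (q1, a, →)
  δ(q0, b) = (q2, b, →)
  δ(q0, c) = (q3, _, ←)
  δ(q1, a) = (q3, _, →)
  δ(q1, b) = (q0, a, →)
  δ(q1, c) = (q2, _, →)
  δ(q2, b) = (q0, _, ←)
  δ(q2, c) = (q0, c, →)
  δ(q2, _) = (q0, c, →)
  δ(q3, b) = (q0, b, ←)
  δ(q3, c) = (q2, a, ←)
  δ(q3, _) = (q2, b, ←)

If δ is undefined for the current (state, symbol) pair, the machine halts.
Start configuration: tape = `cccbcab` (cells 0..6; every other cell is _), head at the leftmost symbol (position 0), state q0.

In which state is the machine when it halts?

state=q0 head=0 tape=____[c]ccbcab   (q0,c)→(q3,_,←)
state=q3 head=-1 tape=___[_]_ccbcab   (q3,_)→(q2,b,←)
state=q2 head=-2 tape=__[_]b_ccbcab   (q2,_)→(q0,c,→)
state=q0 head=-1 tape=__c[b]_ccbcab   (q0,b)→(q2,b,→)
state=q2 head=0 tape=__cb[_]ccbcab   (q2,_)→(q0,c,→)
state=q0 head=1 tape=__cbc[c]cbcab   (q0,c)→(q3,_,←)
state=q3 head=0 tape=__cb[c]_cbcab   (q3,c)→(q2,a,←)
state=q2 head=-1 tape=__c[b]a_cbcab   (q2,b)→(q0,_,←)
state=q0 head=-2 tape=__[c]_a_cbcab   (q0,c)→(q3,_,←)
state=q3 head=-3 tape=_[_]__a_cbcab   (q3,_)→(q2,b,←)
state=q2 head=-4 tape=[_]b__a_cbcab   (q2,_)→(q0,c,→)
state=q0 head=-3 tape=c[b]__a_cbcab   (q0,b)→(q2,b,→)
state=q2 head=-2 tape=cb[_]_a_cbcab   (q2,_)→(q0,c,→)
state=q0 head=-1 tape=cbc[_]a_cbcab
No transition is defined for (q0, _); M halts in state q0.

q0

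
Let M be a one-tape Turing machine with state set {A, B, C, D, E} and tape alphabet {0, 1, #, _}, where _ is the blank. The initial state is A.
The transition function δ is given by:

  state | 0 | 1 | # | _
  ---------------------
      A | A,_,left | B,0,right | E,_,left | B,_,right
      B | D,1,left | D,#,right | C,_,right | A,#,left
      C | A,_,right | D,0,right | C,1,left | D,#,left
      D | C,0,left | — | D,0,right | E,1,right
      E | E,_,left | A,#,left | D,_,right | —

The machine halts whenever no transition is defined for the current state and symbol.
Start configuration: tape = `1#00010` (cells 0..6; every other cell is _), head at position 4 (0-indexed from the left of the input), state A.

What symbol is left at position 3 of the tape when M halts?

state=A head=4 tape=_1#00[0]10   (A,0)→(A,_,left)
state=A head=3 tape=_1#0[0]_10   (A,0)→(A,_,left)
state=A head=2 tape=_1#[0]__10   (A,0)→(A,_,left)
state=A head=1 tape=_1[#]___10   (A,#)→(E,_,left)
state=E head=0 tape=_[1]____10   (E,1)→(A,#,left)
state=A head=-1 tape=[_]#____10   (A,_)→(B,_,right)
state=B head=0 tape=_[#]____10   (B,#)→(C,_,right)
state=C head=1 tape=__[_]___10   (C,_)→(D,#,left)
state=D head=0 tape=_[_]#___10   (D,_)→(E,1,right)
state=E head=1 tape=_1[#]___10   (E,#)→(D,_,right)
state=D head=2 tape=_1_[_]__10   (D,_)→(E,1,right)
state=E head=3 tape=_1_1[_]_10
Cell 3 holds _ when M halts.

_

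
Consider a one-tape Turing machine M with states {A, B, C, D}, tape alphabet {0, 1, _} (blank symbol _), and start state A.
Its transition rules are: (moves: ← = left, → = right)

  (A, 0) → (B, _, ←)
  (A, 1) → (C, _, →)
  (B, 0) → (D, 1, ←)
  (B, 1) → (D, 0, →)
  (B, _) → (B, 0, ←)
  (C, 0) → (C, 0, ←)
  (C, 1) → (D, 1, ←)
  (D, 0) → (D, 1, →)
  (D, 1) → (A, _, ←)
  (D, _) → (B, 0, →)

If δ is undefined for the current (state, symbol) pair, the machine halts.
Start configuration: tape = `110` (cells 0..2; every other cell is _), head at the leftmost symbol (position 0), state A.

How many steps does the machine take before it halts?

19

A | _[1]10__   read 1 → write _, move →, go to C
C | __[1]0__   read 1 → write 1, move ←, go to D
D | _[_]10__   read _ → write 0, move →, go to B
B | _0[1]0__   read 1 → write 0, move →, go to D
D | _00[0]__   read 0 → write 1, move →, go to D
D | _001[_]_   read _ → write 0, move →, go to B
B | _0010[_]   read _ → write 0, move ←, go to B
B | _001[0]0   read 0 → write 1, move ←, go to D
D | _00[1]10   read 1 → write _, move ←, go to A
A | _0[0]_10   read 0 → write _, move ←, go to B
B | _[0]__10   read 0 → write 1, move ←, go to D
D | [_]1__10   read _ → write 0, move →, go to B
B | 0[1]__10   read 1 → write 0, move →, go to D
D | 00[_]_10   read _ → write 0, move →, go to B
B | 000[_]10   read _ → write 0, move ←, go to B
B | 00[0]010   read 0 → write 1, move ←, go to D
D | 0[0]1010   read 0 → write 1, move →, go to D
D | 01[1]010   read 1 → write _, move ←, go to A
A | 0[1]_010   read 1 → write _, move →, go to C
C | 0_[_]010
M halts after 19 transitions.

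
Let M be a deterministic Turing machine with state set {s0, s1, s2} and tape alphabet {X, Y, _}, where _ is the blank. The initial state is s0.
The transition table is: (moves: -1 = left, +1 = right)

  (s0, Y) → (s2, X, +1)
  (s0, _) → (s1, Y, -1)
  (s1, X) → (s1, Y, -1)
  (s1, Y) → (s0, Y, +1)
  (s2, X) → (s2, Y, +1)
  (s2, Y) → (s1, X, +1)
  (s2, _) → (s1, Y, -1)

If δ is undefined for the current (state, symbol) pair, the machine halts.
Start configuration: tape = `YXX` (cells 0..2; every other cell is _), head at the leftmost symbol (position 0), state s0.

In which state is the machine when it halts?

s1

s0 | [Y]XX___   read Y → write X, move +1, go to s2
s2 | X[X]X___   read X → write Y, move +1, go to s2
s2 | XY[X]___   read X → write Y, move +1, go to s2
s2 | XYY[_]__   read _ → write Y, move -1, go to s1
s1 | XY[Y]Y__   read Y → write Y, move +1, go to s0
s0 | XYY[Y]__   read Y → write X, move +1, go to s2
s2 | XYYX[_]_   read _ → write Y, move -1, go to s1
s1 | XYY[X]Y_   read X → write Y, move -1, go to s1
s1 | XY[Y]YY_   read Y → write Y, move +1, go to s0
s0 | XYY[Y]Y_   read Y → write X, move +1, go to s2
s2 | XYYX[Y]_   read Y → write X, move +1, go to s1
s1 | XYYXX[_]
No transition is defined for (s1, _); M halts in state s1.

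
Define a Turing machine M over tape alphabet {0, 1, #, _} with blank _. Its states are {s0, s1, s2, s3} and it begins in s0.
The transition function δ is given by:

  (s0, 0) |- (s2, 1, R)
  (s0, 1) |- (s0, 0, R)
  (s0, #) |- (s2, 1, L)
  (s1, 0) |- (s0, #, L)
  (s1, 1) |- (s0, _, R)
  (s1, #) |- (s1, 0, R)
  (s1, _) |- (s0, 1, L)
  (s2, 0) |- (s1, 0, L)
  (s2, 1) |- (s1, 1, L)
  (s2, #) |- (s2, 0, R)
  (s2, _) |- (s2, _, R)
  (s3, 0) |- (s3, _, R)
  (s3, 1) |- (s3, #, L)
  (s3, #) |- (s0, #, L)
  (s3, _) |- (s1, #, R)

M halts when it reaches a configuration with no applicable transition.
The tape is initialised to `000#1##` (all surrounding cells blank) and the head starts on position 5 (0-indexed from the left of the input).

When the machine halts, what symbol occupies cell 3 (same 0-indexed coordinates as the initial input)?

state=s0 head=5 tape=000#1[#]#_   (s0,#)→(s2,1,L)
state=s2 head=4 tape=000#[1]1#_   (s2,1)→(s1,1,L)
state=s1 head=3 tape=000[#]11#_   (s1,#)→(s1,0,R)
state=s1 head=4 tape=0000[1]1#_   (s1,1)→(s0,_,R)
state=s0 head=5 tape=0000_[1]#_   (s0,1)→(s0,0,R)
state=s0 head=6 tape=0000_0[#]_   (s0,#)→(s2,1,L)
state=s2 head=5 tape=0000_[0]1_   (s2,0)→(s1,0,L)
state=s1 head=4 tape=0000[_]01_   (s1,_)→(s0,1,L)
state=s0 head=3 tape=000[0]101_   (s0,0)→(s2,1,R)
state=s2 head=4 tape=0001[1]01_   (s2,1)→(s1,1,L)
state=s1 head=3 tape=000[1]101_   (s1,1)→(s0,_,R)
state=s0 head=4 tape=000_[1]01_   (s0,1)→(s0,0,R)
state=s0 head=5 tape=000_0[0]1_   (s0,0)→(s2,1,R)
state=s2 head=6 tape=000_01[1]_   (s2,1)→(s1,1,L)
state=s1 head=5 tape=000_0[1]1_   (s1,1)→(s0,_,R)
state=s0 head=6 tape=000_0_[1]_   (s0,1)→(s0,0,R)
state=s0 head=7 tape=000_0_0[_]
Cell 3 holds _ when M halts.

_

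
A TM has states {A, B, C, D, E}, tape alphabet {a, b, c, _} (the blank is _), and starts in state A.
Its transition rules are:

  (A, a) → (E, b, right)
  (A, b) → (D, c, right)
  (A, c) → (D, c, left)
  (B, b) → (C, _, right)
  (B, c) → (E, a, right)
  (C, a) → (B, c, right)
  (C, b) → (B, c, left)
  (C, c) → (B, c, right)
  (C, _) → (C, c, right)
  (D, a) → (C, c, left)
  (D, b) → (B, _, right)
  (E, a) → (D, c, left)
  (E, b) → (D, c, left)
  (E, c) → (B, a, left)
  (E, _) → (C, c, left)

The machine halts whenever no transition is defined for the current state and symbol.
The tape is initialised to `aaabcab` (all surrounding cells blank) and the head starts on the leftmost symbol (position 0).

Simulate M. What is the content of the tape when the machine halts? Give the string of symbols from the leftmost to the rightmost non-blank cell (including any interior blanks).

ccaacab

A | [a]aabcab   read a → write b, move right, go to E
E | b[a]abcab   read a → write c, move left, go to D
D | [b]cabcab   read b → write _, move right, go to B
B | _[c]abcab   read c → write a, move right, go to E
E | _a[a]bcab   read a → write c, move left, go to D
D | _[a]cbcab   read a → write c, move left, go to C
C | [_]ccbcab   read _ → write c, move right, go to C
C | c[c]cbcab   read c → write c, move right, go to B
B | cc[c]bcab   read c → write a, move right, go to E
E | cca[b]cab   read b → write c, move left, go to D
D | cc[a]ccab   read a → write c, move left, go to C
C | c[c]cccab   read c → write c, move right, go to B
B | cc[c]ccab   read c → write a, move right, go to E
E | cca[c]cab   read c → write a, move left, go to B
B | cc[a]acab
The non-blank tape span at halt is ccaacab.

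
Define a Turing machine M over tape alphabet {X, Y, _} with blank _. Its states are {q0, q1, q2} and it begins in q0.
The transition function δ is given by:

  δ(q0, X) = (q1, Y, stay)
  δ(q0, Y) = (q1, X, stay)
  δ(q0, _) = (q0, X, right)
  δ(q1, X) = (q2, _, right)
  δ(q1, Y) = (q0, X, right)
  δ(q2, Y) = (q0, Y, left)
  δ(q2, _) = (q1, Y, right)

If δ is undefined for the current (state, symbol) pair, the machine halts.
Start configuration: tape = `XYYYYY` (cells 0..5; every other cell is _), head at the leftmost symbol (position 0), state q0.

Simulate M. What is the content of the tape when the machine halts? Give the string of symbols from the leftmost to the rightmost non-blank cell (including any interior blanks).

XXXXX_Y

state=q0 head=0 tape=[X]YYYYY__   (q0,X)→(q1,Y,stay)
state=q1 head=0 tape=[Y]YYYYY__   (q1,Y)→(q0,X,right)
state=q0 head=1 tape=X[Y]YYYY__   (q0,Y)→(q1,X,stay)
state=q1 head=1 tape=X[X]YYYY__   (q1,X)→(q2,_,right)
state=q2 head=2 tape=X_[Y]YYY__   (q2,Y)→(q0,Y,left)
state=q0 head=1 tape=X[_]YYYY__   (q0,_)→(q0,X,right)
state=q0 head=2 tape=XX[Y]YYY__   (q0,Y)→(q1,X,stay)
state=q1 head=2 tape=XX[X]YYY__   (q1,X)→(q2,_,right)
state=q2 head=3 tape=XX_[Y]YY__   (q2,Y)→(q0,Y,left)
state=q0 head=2 tape=XX[_]YYY__   (q0,_)→(q0,X,right)
state=q0 head=3 tape=XXX[Y]YY__   (q0,Y)→(q1,X,stay)
state=q1 head=3 tape=XXX[X]YY__   (q1,X)→(q2,_,right)
state=q2 head=4 tape=XXX_[Y]Y__   (q2,Y)→(q0,Y,left)
state=q0 head=3 tape=XXX[_]YY__   (q0,_)→(q0,X,right)
state=q0 head=4 tape=XXXX[Y]Y__   (q0,Y)→(q1,X,stay)
state=q1 head=4 tape=XXXX[X]Y__   (q1,X)→(q2,_,right)
state=q2 head=5 tape=XXXX_[Y]__   (q2,Y)→(q0,Y,left)
state=q0 head=4 tape=XXXX[_]Y__   (q0,_)→(q0,X,right)
state=q0 head=5 tape=XXXXX[Y]__   (q0,Y)→(q1,X,stay)
state=q1 head=5 tape=XXXXX[X]__   (q1,X)→(q2,_,right)
state=q2 head=6 tape=XXXXX_[_]_   (q2,_)→(q1,Y,right)
state=q1 head=7 tape=XXXXX_Y[_]
The non-blank tape span at halt is XXXXX_Y.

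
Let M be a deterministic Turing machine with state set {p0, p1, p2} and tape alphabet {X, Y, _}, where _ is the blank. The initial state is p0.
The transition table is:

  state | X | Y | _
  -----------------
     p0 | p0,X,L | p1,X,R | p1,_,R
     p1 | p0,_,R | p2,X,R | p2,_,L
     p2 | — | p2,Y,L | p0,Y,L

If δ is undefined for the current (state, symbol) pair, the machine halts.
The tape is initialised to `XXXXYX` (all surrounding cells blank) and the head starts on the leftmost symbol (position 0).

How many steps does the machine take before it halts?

p0 | _[X]XXXYX___   read X → write X, move L, go to p0
p0 | [_]XXXXYX___   read _ → write _, move R, go to p1
p1 | _[X]XXXYX___   read X → write _, move R, go to p0
p0 | __[X]XXYX___   read X → write X, move L, go to p0
p0 | _[_]XXXYX___   read _ → write _, move R, go to p1
p1 | __[X]XXYX___   read X → write _, move R, go to p0
p0 | ___[X]XYX___   read X → write X, move L, go to p0
p0 | __[_]XXYX___   read _ → write _, move R, go to p1
p1 | ___[X]XYX___   read X → write _, move R, go to p0
p0 | ____[X]YX___   read X → write X, move L, go to p0
p0 | ___[_]XYX___   read _ → write _, move R, go to p1
p1 | ____[X]YX___   read X → write _, move R, go to p0
p0 | _____[Y]X___   read Y → write X, move R, go to p1
p1 | _____X[X]___   read X → write _, move R, go to p0
p0 | _____X_[_]__   read _ → write _, move R, go to p1
p1 | _____X__[_]_   read _ → write _, move L, go to p2
p2 | _____X_[_]__   read _ → write Y, move L, go to p0
p0 | _____X[_]Y__   read _ → write _, move R, go to p1
p1 | _____X_[Y]__   read Y → write X, move R, go to p2
p2 | _____X_X[_]_   read _ → write Y, move L, go to p0
p0 | _____X_[X]Y_   read X → write X, move L, go to p0
p0 | _____X[_]XY_   read _ → write _, move R, go to p1
p1 | _____X_[X]Y_   read X → write _, move R, go to p0
p0 | _____X__[Y]_   read Y → write X, move R, go to p1
p1 | _____X__X[_]   read _ → write _, move L, go to p2
p2 | _____X__[X]_
M halts after 25 transitions.

25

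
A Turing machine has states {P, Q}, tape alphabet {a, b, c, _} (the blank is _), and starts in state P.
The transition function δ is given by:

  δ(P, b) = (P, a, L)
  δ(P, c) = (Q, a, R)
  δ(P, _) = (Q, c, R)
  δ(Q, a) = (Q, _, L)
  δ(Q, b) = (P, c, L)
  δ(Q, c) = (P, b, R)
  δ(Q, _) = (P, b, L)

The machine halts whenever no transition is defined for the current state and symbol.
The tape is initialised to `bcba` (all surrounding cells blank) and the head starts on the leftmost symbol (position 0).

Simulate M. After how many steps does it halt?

18

state=P head=0 tape=__[b]cba   (P,b)→(P,a,L)
state=P head=-1 tape=_[_]acba   (P,_)→(Q,c,R)
state=Q head=0 tape=_c[a]cba   (Q,a)→(Q,_,L)
state=Q head=-1 tape=_[c]_cba   (Q,c)→(P,b,R)
state=P head=0 tape=_b[_]cba   (P,_)→(Q,c,R)
state=Q head=1 tape=_bc[c]ba   (Q,c)→(P,b,R)
state=P head=2 tape=_bcb[b]a   (P,b)→(P,a,L)
state=P head=1 tape=_bc[b]aa   (P,b)→(P,a,L)
state=P head=0 tape=_b[c]aaa   (P,c)→(Q,a,R)
state=Q head=1 tape=_ba[a]aa   (Q,a)→(Q,_,L)
state=Q head=0 tape=_b[a]_aa   (Q,a)→(Q,_,L)
state=Q head=-1 tape=_[b]__aa   (Q,b)→(P,c,L)
state=P head=-2 tape=[_]c__aa   (P,_)→(Q,c,R)
state=Q head=-1 tape=c[c]__aa   (Q,c)→(P,b,R)
state=P head=0 tape=cb[_]_aa   (P,_)→(Q,c,R)
state=Q head=1 tape=cbc[_]aa   (Q,_)→(P,b,L)
state=P head=0 tape=cb[c]baa   (P,c)→(Q,a,R)
state=Q head=1 tape=cba[b]aa   (Q,b)→(P,c,L)
state=P head=0 tape=cb[a]caa
M halts after 18 transitions.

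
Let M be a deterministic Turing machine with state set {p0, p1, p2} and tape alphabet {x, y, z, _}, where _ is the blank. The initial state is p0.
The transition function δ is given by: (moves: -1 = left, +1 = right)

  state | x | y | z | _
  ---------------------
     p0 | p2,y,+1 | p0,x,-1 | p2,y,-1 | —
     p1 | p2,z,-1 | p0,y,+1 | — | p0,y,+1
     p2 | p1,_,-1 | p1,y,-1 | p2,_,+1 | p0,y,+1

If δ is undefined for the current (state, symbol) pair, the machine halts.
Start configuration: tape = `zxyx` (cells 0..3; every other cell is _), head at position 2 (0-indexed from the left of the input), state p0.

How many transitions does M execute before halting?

4

state=p0 head=2 tape=zx[y]x   (p0,y)→(p0,x,-1)
state=p0 head=1 tape=z[x]xx   (p0,x)→(p2,y,+1)
state=p2 head=2 tape=zy[x]x   (p2,x)→(p1,_,-1)
state=p1 head=1 tape=z[y]_x   (p1,y)→(p0,y,+1)
state=p0 head=2 tape=zy[_]x
M halts after 4 transitions.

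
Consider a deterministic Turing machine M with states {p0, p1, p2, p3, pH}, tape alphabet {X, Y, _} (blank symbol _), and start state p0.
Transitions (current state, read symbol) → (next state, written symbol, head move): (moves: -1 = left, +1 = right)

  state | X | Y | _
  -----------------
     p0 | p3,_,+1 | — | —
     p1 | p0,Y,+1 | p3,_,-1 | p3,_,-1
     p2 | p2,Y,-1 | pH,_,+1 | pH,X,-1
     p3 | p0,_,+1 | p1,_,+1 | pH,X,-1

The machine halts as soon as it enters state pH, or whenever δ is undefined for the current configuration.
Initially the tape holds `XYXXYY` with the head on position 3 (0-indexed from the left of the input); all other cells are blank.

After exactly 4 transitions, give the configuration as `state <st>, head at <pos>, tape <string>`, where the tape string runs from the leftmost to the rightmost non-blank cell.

p0 | XYX[X]YY   read X → write _, move +1, go to p3
p3 | XYX_[Y]Y   read Y → write _, move +1, go to p1
p1 | XYX__[Y]   read Y → write _, move -1, go to p3
p3 | XYX_[_]_   read _ → write X, move -1, go to pH
pH | XYX[_]X_
After 4 steps: state pH, head at 3, tape XYX_X.

state pH, head at 3, tape XYX_X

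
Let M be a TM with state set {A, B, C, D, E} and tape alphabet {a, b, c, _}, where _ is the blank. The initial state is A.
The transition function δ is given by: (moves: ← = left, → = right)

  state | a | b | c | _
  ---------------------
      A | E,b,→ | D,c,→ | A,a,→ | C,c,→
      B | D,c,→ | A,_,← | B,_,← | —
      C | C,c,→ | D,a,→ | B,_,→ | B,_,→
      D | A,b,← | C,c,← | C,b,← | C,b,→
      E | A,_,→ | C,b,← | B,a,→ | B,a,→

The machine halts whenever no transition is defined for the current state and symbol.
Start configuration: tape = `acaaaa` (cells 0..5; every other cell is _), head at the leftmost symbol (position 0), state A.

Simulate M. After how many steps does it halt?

14

state=A head=0 tape=[a]caaaa___   (A,a)→(E,b,→)
state=E head=1 tape=b[c]aaaa___   (E,c)→(B,a,→)
state=B head=2 tape=ba[a]aaa___   (B,a)→(D,c,→)
state=D head=3 tape=bac[a]aa___   (D,a)→(A,b,←)
state=A head=2 tape=ba[c]baa___   (A,c)→(A,a,→)
state=A head=3 tape=baa[b]aa___   (A,b)→(D,c,→)
state=D head=4 tape=baac[a]a___   (D,a)→(A,b,←)
state=A head=3 tape=baa[c]ba___   (A,c)→(A,a,→)
state=A head=4 tape=baaa[b]a___   (A,b)→(D,c,→)
state=D head=5 tape=baaac[a]___   (D,a)→(A,b,←)
state=A head=4 tape=baaa[c]b___   (A,c)→(A,a,→)
state=A head=5 tape=baaaa[b]___   (A,b)→(D,c,→)
state=D head=6 tape=baaaac[_]__   (D,_)→(C,b,→)
state=C head=7 tape=baaaacb[_]_   (C,_)→(B,_,→)
state=B head=8 tape=baaaacb_[_]
M halts after 14 transitions.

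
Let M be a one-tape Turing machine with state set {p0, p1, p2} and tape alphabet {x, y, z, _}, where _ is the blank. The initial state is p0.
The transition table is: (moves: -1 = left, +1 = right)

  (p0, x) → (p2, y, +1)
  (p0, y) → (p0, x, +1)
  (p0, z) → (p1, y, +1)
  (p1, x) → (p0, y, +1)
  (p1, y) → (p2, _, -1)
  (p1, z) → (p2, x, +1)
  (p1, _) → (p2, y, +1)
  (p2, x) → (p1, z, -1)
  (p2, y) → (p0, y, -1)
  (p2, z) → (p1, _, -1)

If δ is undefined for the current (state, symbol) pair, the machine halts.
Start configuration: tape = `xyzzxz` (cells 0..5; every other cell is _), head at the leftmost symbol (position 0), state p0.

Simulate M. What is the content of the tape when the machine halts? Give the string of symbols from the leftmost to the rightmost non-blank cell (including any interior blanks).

xxyyyx

p0 | [x]yzzxz_   read x → write y, move +1, go to p2
p2 | y[y]zzxz_   read y → write y, move -1, go to p0
p0 | [y]yzzxz_   read y → write x, move +1, go to p0
p0 | x[y]zzxz_   read y → write x, move +1, go to p0
p0 | xx[z]zxz_   read z → write y, move +1, go to p1
p1 | xxy[z]xz_   read z → write x, move +1, go to p2
p2 | xxyx[x]z_   read x → write z, move -1, go to p1
p1 | xxy[x]zz_   read x → write y, move +1, go to p0
p0 | xxyy[z]z_   read z → write y, move +1, go to p1
p1 | xxyyy[z]_   read z → write x, move +1, go to p2
p2 | xxyyyx[_]
The non-blank tape span at halt is xxyyyx.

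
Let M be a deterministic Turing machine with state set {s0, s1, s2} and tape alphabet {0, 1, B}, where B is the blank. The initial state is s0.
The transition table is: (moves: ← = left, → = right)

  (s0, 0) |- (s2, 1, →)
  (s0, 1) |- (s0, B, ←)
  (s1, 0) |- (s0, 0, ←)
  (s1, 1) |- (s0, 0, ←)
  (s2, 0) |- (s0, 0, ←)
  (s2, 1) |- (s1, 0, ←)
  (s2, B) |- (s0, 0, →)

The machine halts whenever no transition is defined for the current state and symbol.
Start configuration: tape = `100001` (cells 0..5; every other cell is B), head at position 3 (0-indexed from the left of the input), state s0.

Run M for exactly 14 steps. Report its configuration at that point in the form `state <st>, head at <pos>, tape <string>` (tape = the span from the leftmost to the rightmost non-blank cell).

state s0, head at 3, tape 110B00

s0 | 100[0]01   read 0 → write 1, move →, go to s2
s2 | 1001[0]1   read 0 → write 0, move ←, go to s0
s0 | 100[1]01   read 1 → write B, move ←, go to s0
s0 | 10[0]B01   read 0 → write 1, move →, go to s2
s2 | 101[B]01   read B → write 0, move →, go to s0
s0 | 1010[0]1   read 0 → write 1, move →, go to s2
s2 | 10101[1]   read 1 → write 0, move ←, go to s1
s1 | 1010[1]0   read 1 → write 0, move ←, go to s0
s0 | 101[0]00   read 0 → write 1, move →, go to s2
s2 | 1011[0]0   read 0 → write 0, move ←, go to s0
s0 | 101[1]00   read 1 → write B, move ←, go to s0
s0 | 10[1]B00   read 1 → write B, move ←, go to s0
s0 | 1[0]BB00   read 0 → write 1, move →, go to s2
s2 | 11[B]B00   read B → write 0, move →, go to s0
s0 | 110[B]00
After 14 steps: state s0, head at 3, tape 110B00.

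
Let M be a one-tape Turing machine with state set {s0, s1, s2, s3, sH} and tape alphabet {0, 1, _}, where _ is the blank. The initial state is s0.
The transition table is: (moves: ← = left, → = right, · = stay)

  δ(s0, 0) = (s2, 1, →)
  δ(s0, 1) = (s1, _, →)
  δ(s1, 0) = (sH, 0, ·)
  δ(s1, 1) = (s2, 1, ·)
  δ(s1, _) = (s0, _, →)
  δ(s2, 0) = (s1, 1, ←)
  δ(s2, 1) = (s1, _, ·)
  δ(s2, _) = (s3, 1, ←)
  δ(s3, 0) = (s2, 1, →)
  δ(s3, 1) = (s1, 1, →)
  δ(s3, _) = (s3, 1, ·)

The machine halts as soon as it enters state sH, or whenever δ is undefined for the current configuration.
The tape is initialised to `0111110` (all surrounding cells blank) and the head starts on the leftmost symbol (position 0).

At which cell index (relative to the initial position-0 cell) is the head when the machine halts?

8

s0 | [0]111110__   read 0 → write 1, move →, go to s2
s2 | 1[1]11110__   read 1 → write _, move ·, go to s1
s1 | 1[_]11110__   read _ → write _, move →, go to s0
s0 | 1_[1]1110__   read 1 → write _, move →, go to s1
s1 | 1__[1]110__   read 1 → write 1, move ·, go to s2
s2 | 1__[1]110__   read 1 → write _, move ·, go to s1
s1 | 1__[_]110__   read _ → write _, move →, go to s0
s0 | 1___[1]10__   read 1 → write _, move →, go to s1
s1 | 1____[1]0__   read 1 → write 1, move ·, go to s2
s2 | 1____[1]0__   read 1 → write _, move ·, go to s1
s1 | 1____[_]0__   read _ → write _, move →, go to s0
s0 | 1_____[0]__   read 0 → write 1, move →, go to s2
s2 | 1_____1[_]_   read _ → write 1, move ←, go to s3
s3 | 1_____[1]1_   read 1 → write 1, move →, go to s1
s1 | 1_____1[1]_   read 1 → write 1, move ·, go to s2
s2 | 1_____1[1]_   read 1 → write _, move ·, go to s1
s1 | 1_____1[_]_   read _ → write _, move →, go to s0
s0 | 1_____1_[_]
At halt the head is at cell 8.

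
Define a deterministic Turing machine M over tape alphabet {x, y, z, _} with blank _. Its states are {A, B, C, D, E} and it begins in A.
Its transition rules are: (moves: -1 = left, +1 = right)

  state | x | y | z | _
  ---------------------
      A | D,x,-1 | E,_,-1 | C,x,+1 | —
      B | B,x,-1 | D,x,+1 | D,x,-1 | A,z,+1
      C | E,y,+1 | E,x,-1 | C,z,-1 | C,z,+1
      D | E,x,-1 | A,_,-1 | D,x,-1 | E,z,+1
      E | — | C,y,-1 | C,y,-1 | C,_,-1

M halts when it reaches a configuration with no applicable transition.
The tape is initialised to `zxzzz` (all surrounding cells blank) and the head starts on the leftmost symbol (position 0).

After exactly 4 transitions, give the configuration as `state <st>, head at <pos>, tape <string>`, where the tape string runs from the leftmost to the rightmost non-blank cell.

state=A head=0 tape=[z]xzzz   (A,z)→(C,x,+1)
state=C head=1 tape=x[x]zzz   (C,x)→(E,y,+1)
state=E head=2 tape=xy[z]zz   (E,z)→(C,y,-1)
state=C head=1 tape=x[y]yzz   (C,y)→(E,x,-1)
state=E head=0 tape=[x]xyzz
After 4 steps: state E, head at 0, tape xxyzz.

state E, head at 0, tape xxyzz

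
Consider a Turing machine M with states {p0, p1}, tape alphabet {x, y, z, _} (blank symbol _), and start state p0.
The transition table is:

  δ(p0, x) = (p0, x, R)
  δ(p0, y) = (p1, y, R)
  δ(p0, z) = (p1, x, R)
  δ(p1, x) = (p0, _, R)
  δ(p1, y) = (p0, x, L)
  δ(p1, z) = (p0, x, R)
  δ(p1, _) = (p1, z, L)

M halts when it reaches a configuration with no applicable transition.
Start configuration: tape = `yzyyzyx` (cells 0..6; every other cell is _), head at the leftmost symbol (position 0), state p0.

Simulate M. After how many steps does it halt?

11

p0 | [y]zyyzyx_   read y → write y, move R, go to p1
p1 | y[z]yyzyx_   read z → write x, move R, go to p0
p0 | yx[y]yzyx_   read y → write y, move R, go to p1
p1 | yxy[y]zyx_   read y → write x, move L, go to p0
p0 | yx[y]xzyx_   read y → write y, move R, go to p1
p1 | yxy[x]zyx_   read x → write _, move R, go to p0
p0 | yxy_[z]yx_   read z → write x, move R, go to p1
p1 | yxy_x[y]x_   read y → write x, move L, go to p0
p0 | yxy_[x]xx_   read x → write x, move R, go to p0
p0 | yxy_x[x]x_   read x → write x, move R, go to p0
p0 | yxy_xx[x]_   read x → write x, move R, go to p0
p0 | yxy_xxx[_]
M halts after 11 transitions.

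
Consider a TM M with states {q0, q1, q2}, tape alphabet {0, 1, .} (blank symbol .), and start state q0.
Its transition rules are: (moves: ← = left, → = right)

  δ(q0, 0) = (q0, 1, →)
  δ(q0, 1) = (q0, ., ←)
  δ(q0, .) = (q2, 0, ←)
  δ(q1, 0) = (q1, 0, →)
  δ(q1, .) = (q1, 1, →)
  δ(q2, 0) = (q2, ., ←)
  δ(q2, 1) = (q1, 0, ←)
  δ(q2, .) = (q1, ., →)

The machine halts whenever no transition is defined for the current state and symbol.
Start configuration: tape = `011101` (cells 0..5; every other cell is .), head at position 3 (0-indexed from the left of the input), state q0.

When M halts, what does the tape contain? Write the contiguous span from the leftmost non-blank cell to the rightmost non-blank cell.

1001101

q0 | .011[1]01   read 1 → write ., move ←, go to q0
q0 | .01[1].01   read 1 → write ., move ←, go to q0
q0 | .0[1]..01   read 1 → write ., move ←, go to q0
q0 | .[0]...01   read 0 → write 1, move →, go to q0
q0 | .1[.]..01   read . → write 0, move ←, go to q2
q2 | .[1]0..01   read 1 → write 0, move ←, go to q1
q1 | [.]00..01   read . → write 1, move →, go to q1
q1 | 1[0]0..01   read 0 → write 0, move →, go to q1
q1 | 10[0]..01   read 0 → write 0, move →, go to q1
q1 | 100[.].01   read . → write 1, move →, go to q1
q1 | 1001[.]01   read . → write 1, move →, go to q1
q1 | 10011[0]1   read 0 → write 0, move →, go to q1
q1 | 100110[1]
The non-blank tape span at halt is 1001101.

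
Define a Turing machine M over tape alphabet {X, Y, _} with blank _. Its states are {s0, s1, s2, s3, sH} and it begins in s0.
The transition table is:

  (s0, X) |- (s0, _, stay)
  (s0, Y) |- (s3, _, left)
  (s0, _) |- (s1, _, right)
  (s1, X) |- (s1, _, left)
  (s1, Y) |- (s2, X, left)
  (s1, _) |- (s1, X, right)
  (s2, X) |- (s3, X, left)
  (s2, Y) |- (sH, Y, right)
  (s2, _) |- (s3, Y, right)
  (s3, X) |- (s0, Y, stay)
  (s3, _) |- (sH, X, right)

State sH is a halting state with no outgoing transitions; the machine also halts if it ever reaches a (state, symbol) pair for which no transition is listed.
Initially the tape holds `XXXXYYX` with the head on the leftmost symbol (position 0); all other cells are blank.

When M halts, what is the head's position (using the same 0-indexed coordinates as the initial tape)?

s0 | ___[X]XXXYYX   read X → write _, move stay, go to s0
s0 | ___[_]XXXYYX   read _ → write _, move right, go to s1
s1 | ____[X]XXYYX   read X → write _, move left, go to s1
s1 | ___[_]_XXYYX   read _ → write X, move right, go to s1
s1 | ___X[_]XXYYX   read _ → write X, move right, go to s1
s1 | ___XX[X]XYYX   read X → write _, move left, go to s1
s1 | ___X[X]_XYYX   read X → write _, move left, go to s1
s1 | ___[X]__XYYX   read X → write _, move left, go to s1
s1 | __[_]___XYYX   read _ → write X, move right, go to s1
s1 | __X[_]__XYYX   read _ → write X, move right, go to s1
s1 | __XX[_]_XYYX   read _ → write X, move right, go to s1
s1 | __XXX[_]XYYX   read _ → write X, move right, go to s1
s1 | __XXXX[X]YYX   read X → write _, move left, go to s1
s1 | __XXX[X]_YYX   read X → write _, move left, go to s1
s1 | __XX[X]__YYX   read X → write _, move left, go to s1
s1 | __X[X]___YYX   read X → write _, move left, go to s1
s1 | __[X]____YYX   read X → write _, move left, go to s1
s1 | _[_]_____YYX   read _ → write X, move right, go to s1
s1 | _X[_]____YYX   read _ → write X, move right, go to s1
s1 | _XX[_]___YYX   read _ → write X, move right, go to s1
s1 | _XXX[_]__YYX   read _ → write X, move right, go to s1
s1 | _XXXX[_]_YYX   read _ → write X, move right, go to s1
s1 | _XXXXX[_]YYX   read _ → write X, move right, go to s1
s1 | _XXXXXX[Y]YX   read Y → write X, move left, go to s2
s2 | _XXXXX[X]XYX   read X → write X, move left, go to s3
s3 | _XXXX[X]XXYX   read X → write Y, move stay, go to s0
s0 | _XXXX[Y]XXYX   read Y → write _, move left, go to s3
s3 | _XXX[X]_XXYX   read X → write Y, move stay, go to s0
s0 | _XXX[Y]_XXYX   read Y → write _, move left, go to s3
s3 | _XX[X]__XXYX   read X → write Y, move stay, go to s0
s0 | _XX[Y]__XXYX   read Y → write _, move left, go to s3
s3 | _X[X]___XXYX   read X → write Y, move stay, go to s0
s0 | _X[Y]___XXYX   read Y → write _, move left, go to s3
s3 | _[X]____XXYX   read X → write Y, move stay, go to s0
s0 | _[Y]____XXYX   read Y → write _, move left, go to s3
s3 | [_]_____XXYX   read _ → write X, move right, go to sH
sH | X[_]____XXYX
At halt the head is at cell -2.

-2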